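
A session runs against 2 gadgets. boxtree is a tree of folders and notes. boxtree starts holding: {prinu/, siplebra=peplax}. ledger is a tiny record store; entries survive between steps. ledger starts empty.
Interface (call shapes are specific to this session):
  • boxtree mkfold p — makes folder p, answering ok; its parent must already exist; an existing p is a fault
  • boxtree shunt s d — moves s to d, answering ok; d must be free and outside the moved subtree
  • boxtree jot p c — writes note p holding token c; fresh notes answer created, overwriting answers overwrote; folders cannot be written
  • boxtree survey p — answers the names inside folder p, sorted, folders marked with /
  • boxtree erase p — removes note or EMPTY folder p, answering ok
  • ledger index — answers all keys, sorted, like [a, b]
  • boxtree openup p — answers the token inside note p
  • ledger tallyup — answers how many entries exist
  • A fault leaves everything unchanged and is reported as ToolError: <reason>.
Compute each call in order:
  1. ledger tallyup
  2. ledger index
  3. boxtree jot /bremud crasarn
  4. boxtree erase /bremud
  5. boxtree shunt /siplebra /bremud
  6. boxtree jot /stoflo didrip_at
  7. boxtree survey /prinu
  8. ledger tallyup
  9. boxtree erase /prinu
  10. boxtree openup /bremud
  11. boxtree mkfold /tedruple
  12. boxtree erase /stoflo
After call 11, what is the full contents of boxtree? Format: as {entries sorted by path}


Answer: {bremud=peplax, stoflo=didrip_at, tedruple/}

Derivation:
Now I run ledger tallyup(), and get 0.
I run ledger index, which returns [].
Now I run boxtree jot(/bremud, crasarn), which returns created.
I call boxtree erase(/bremud), and see ok.
I call boxtree shunt(/siplebra, /bremud), → ok.
Invoking boxtree jot(/stoflo, didrip_at), and get created.
I run boxtree survey(/prinu), and get [].
Invoking ledger tallyup, — result: 0.
I call boxtree erase(/prinu), and get ok.
Then boxtree openup(/bremud), and get peplax.
Then boxtree mkfold(/tedruple), — result: ok.
I invoke boxtree erase(/stoflo), and observe ok.


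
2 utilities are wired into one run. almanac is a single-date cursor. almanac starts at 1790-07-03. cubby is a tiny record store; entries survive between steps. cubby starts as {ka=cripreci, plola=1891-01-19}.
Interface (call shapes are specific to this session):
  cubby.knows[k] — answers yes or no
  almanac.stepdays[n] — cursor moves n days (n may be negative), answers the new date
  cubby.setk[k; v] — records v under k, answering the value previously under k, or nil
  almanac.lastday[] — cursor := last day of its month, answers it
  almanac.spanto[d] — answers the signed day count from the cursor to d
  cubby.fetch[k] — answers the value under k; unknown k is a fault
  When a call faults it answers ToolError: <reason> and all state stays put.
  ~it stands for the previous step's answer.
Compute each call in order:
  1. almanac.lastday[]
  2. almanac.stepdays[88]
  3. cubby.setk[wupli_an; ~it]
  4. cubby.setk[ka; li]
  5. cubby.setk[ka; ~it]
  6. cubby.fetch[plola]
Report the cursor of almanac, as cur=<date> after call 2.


Answer: cur=1790-10-27

Derivation:
I call almanac.lastday, yielding 1790-07-31.
Invoking almanac.stepdays(88), giving 1790-10-27.
I run cubby.setk(wupli_an, ~it), and get nil.
Then cubby.setk(ka, li), yielding cripreci.
Then cubby.setk(ka, ~it), and observe li.
Next I call cubby.fetch(plola), → 1891-01-19.


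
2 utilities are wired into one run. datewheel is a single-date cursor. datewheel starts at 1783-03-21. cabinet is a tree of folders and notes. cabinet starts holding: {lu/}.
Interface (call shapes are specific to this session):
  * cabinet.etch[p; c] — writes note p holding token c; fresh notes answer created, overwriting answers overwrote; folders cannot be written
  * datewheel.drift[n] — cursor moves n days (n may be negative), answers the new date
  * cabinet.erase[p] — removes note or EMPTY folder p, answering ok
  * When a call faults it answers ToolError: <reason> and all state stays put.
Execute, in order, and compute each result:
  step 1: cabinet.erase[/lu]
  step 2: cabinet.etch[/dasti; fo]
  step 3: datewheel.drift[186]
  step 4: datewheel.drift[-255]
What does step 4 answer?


! cabinet.erase(p→/lu) : ok
! cabinet.etch(p→/dasti, c→fo) : created
! datewheel.drift(n→186) : 1783-09-23
! datewheel.drift(n→-255) : 1783-01-11

Answer: 1783-01-11


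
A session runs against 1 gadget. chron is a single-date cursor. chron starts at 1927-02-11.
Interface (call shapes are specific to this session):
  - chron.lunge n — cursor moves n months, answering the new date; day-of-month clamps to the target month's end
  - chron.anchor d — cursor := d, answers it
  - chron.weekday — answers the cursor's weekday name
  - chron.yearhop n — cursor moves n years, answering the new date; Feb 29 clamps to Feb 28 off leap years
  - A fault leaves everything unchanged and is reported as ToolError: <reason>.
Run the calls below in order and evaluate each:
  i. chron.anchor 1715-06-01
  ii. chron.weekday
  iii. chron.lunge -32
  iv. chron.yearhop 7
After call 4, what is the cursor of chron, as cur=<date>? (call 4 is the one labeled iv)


Act: anchor[d=1715-06-01]
Obs: 1715-06-01
Act: weekday[]
Obs: Saturday
Act: lunge[n=-32]
Obs: 1712-10-01
Act: yearhop[n=7]
Obs: 1719-10-01

Answer: cur=1719-10-01


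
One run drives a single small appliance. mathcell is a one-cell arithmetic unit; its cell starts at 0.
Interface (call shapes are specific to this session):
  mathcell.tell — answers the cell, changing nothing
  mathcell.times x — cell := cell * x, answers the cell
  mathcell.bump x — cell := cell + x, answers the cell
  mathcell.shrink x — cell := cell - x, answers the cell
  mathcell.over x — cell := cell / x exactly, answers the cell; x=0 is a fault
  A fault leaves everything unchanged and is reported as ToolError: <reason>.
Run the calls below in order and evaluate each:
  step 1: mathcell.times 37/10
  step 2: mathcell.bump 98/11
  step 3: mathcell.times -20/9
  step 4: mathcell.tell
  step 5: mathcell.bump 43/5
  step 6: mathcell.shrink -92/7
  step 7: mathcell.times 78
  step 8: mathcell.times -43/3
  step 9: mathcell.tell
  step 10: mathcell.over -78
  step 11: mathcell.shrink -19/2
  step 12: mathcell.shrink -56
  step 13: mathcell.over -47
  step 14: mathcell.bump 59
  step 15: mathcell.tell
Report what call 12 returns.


Answer: 1941299/20790

Derivation:
·→ times(x→37/10)
·← 0
·→ bump(x→98/11)
·← 98/11
·→ times(x→-20/9)
·← -1960/99
·→ tell()
·← -1960/99
·→ bump(x→43/5)
·← -5543/495
·→ shrink(x→-92/7)
·← 6739/3465
·→ times(x→78)
·← 175214/1155
·→ times(x→-43/3)
·← -7534202/3465
·→ tell()
·← -7534202/3465
·→ over(x→-78)
·← 289777/10395
·→ shrink(x→-19/2)
·← 777059/20790
·→ shrink(x→-56)
·← 1941299/20790
·→ over(x→-47)
·← -1941299/977130
·→ bump(x→59)
·← 55709371/977130
·→ tell()
·← 55709371/977130


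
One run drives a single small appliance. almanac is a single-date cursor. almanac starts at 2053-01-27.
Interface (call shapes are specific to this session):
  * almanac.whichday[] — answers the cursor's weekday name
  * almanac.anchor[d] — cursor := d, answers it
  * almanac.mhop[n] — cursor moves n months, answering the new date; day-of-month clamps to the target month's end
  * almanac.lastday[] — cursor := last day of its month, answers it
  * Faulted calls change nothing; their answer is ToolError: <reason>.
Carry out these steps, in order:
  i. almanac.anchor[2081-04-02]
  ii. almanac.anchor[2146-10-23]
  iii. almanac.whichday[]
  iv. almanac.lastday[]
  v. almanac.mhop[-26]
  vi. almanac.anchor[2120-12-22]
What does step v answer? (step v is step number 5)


Answer: 2144-08-31

Derivation:
// anchor(d=2081-04-02) => 2081-04-02
// anchor(d=2146-10-23) => 2146-10-23
// whichday() => Sunday
// lastday() => 2146-10-31
// mhop(n=-26) => 2144-08-31
// anchor(d=2120-12-22) => 2120-12-22


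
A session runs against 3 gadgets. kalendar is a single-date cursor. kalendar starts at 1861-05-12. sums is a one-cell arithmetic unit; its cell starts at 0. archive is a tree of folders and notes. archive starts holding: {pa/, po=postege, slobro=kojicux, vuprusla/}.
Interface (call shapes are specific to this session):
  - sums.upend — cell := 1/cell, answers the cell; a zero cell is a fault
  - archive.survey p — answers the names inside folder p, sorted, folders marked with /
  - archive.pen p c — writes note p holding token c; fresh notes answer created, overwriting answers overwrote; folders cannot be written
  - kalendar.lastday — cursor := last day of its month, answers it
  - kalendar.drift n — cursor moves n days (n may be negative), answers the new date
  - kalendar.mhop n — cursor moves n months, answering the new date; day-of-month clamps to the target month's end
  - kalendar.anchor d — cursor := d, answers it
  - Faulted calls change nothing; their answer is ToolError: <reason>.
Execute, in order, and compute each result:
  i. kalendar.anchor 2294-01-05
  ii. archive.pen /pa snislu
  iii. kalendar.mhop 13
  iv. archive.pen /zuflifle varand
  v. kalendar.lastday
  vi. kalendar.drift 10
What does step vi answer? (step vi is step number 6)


>>> kalendar.anchor d: 2294-01-05
:: 2294-01-05
>>> archive.pen p: /pa c: snislu
:: ToolError: is a directory
>>> kalendar.mhop n: 13
:: 2295-02-05
>>> archive.pen p: /zuflifle c: varand
:: created
>>> kalendar.lastday
:: 2295-02-28
>>> kalendar.drift n: 10
:: 2295-03-10

Answer: 2295-03-10


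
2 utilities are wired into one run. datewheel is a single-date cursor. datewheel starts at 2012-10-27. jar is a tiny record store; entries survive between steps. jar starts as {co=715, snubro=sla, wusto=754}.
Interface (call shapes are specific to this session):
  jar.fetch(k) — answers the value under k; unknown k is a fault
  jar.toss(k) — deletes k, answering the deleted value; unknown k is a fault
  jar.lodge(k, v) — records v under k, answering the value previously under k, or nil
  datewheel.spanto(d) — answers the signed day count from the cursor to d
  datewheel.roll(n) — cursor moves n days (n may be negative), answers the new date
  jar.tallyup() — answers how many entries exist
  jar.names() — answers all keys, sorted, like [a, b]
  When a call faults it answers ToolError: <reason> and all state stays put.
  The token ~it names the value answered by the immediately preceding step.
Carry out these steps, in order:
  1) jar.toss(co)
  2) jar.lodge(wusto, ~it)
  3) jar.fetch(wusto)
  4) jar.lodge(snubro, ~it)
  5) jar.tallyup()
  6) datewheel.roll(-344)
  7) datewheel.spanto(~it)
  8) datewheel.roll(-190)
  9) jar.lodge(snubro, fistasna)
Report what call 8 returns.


Answer: 2011-05-12

Derivation:
~$ jar.toss k: co
:: 715
~$ jar.lodge k: wusto v: ~it
:: 754
~$ jar.fetch k: wusto
:: 715
~$ jar.lodge k: snubro v: ~it
:: sla
~$ jar.tallyup
:: 2
~$ datewheel.roll n: -344
:: 2011-11-18
~$ datewheel.spanto d: ~it
:: 0
~$ datewheel.roll n: -190
:: 2011-05-12
~$ jar.lodge k: snubro v: fistasna
:: 715


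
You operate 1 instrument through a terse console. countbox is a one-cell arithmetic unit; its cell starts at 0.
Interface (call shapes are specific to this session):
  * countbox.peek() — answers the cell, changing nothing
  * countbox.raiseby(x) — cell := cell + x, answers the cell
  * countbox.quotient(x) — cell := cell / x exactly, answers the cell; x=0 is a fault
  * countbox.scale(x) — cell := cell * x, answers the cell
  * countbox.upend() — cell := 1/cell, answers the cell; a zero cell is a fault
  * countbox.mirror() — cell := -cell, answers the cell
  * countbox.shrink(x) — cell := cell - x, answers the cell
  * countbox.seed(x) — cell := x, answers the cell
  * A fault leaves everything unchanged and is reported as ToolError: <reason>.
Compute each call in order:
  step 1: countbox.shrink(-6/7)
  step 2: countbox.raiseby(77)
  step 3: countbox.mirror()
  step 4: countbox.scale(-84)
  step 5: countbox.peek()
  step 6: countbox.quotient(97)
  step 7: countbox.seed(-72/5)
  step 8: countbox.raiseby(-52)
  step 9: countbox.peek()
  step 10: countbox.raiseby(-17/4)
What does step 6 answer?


Answer: 6540/97

Derivation:
[in] countbox.shrink x='-6/7'
= 6/7
[in] countbox.raiseby x='77'
= 545/7
[in] countbox.mirror
= -545/7
[in] countbox.scale x='-84'
= 6540
[in] countbox.peek
= 6540
[in] countbox.quotient x='97'
= 6540/97
[in] countbox.seed x='-72/5'
= -72/5
[in] countbox.raiseby x='-52'
= -332/5
[in] countbox.peek
= -332/5
[in] countbox.raiseby x='-17/4'
= -1413/20


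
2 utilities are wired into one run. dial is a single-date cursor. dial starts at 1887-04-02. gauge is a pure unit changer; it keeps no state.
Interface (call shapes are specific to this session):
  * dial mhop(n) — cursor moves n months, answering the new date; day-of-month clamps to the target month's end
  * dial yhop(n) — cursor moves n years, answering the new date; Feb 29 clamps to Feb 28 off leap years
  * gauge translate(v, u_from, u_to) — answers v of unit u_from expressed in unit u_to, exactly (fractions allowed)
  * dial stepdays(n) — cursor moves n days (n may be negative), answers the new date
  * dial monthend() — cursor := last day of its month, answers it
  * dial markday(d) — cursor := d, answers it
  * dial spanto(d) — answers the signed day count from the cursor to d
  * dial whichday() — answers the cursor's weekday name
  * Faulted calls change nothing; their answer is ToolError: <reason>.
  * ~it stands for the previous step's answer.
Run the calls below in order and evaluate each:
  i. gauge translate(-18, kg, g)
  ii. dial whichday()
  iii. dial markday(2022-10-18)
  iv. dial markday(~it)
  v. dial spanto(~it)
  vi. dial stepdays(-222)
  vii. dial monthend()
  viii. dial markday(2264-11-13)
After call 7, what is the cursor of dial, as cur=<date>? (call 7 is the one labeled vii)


Answer: cur=2022-03-31

Derivation:
Calling gauge translate with v→-18, u_from→kg, u_to→g, yielding -18000.
Using dial whichday, and get Saturday.
Invoking dial markday with d→2022-10-18, giving 2022-10-18.
Invoking dial markday with d→~it, and see 2022-10-18.
Invoking dial spanto with d→~it, → 0.
I run dial stepdays with n→-222, giving 2022-03-10.
I use dial monthend(), yielding 2022-03-31.
Invoking dial markday with d→2264-11-13, → 2264-11-13.


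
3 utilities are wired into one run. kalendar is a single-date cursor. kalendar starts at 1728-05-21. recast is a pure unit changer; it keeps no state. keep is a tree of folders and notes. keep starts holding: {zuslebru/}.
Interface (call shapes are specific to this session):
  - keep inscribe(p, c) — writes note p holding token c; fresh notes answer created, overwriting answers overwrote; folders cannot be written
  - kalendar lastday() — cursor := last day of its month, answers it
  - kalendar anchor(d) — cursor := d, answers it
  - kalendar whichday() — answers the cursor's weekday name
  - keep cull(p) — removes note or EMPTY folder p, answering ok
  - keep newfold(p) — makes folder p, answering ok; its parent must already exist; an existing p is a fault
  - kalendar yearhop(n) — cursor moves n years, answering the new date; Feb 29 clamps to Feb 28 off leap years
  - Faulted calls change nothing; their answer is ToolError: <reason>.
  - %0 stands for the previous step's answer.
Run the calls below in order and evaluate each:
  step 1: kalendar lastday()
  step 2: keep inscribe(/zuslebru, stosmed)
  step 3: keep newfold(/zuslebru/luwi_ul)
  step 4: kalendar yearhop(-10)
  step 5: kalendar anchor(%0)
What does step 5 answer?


I call kalendar lastday(), — result: 1728-05-31.
Then keep inscribe(p=/zuslebru, c=stosmed), → ToolError: is a directory.
Invoking keep newfold(p=/zuslebru/luwi_ul), which returns ok.
Using kalendar yearhop(n=-10): 1718-05-31.
I call kalendar anchor(d=%0), giving 1718-05-31.

Answer: 1718-05-31


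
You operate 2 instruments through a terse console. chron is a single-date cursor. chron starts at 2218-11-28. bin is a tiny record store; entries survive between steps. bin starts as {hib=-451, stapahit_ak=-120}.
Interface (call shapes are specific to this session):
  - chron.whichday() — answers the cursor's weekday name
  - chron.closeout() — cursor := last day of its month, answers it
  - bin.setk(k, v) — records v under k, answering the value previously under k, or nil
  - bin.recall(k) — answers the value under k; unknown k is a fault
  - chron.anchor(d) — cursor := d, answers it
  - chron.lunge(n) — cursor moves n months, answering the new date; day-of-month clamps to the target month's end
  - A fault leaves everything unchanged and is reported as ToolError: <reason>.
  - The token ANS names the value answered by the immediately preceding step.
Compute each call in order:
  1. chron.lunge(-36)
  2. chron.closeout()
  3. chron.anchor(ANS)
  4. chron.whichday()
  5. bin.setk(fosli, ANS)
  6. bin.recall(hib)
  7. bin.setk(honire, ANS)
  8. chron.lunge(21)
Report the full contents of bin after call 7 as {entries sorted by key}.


% chron.lunge(n='-36') -> 2215-11-28
% chron.closeout() -> 2215-11-30
% chron.anchor(d='ANS') -> 2215-11-30
% chron.whichday() -> Thursday
% bin.setk(k='fosli', v='ANS') -> nil
% bin.recall(k='hib') -> -451
% bin.setk(k='honire', v='ANS') -> nil
% chron.lunge(n='21') -> 2217-08-30

Answer: {fosli=Thursday, hib=-451, honire=-451, stapahit_ak=-120}


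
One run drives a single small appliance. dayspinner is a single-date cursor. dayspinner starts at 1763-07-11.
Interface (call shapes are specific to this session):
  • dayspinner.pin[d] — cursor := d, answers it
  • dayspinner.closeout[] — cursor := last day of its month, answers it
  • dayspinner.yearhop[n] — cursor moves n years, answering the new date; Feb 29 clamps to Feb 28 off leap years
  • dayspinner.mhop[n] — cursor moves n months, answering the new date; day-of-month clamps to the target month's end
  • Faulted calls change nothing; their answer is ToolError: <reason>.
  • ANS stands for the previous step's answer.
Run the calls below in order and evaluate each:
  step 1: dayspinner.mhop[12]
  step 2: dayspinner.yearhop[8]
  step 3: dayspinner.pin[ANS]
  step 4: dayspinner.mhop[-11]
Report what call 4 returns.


-> mhop(12)
<- 1764-07-11
-> yearhop(8)
<- 1772-07-11
-> pin(ANS)
<- 1772-07-11
-> mhop(-11)
<- 1771-08-11

Answer: 1771-08-11


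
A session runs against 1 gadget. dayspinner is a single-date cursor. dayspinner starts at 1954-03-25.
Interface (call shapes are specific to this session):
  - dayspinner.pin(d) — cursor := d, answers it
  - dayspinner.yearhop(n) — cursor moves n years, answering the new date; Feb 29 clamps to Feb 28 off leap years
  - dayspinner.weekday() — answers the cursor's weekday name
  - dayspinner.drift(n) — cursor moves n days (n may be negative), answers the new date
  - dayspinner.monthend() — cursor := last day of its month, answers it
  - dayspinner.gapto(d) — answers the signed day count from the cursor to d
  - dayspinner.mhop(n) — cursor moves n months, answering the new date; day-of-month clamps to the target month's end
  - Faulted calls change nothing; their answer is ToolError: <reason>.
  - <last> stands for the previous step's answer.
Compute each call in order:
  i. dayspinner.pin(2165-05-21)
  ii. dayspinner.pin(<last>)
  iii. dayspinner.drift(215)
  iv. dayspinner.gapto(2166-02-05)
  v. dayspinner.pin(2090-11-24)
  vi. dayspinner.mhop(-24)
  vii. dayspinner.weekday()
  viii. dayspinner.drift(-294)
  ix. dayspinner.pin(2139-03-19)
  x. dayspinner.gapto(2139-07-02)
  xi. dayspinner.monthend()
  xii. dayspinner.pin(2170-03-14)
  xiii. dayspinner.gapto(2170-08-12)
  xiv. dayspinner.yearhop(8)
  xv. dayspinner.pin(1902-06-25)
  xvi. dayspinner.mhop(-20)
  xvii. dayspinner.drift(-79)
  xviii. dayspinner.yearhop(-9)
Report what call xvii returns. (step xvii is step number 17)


Answer: 1900-08-07

Derivation:
$ dayspinner.pin d='2165-05-21'
:: 2165-05-21
$ dayspinner.pin d='<last>'
:: 2165-05-21
$ dayspinner.drift n='215'
:: 2165-12-22
$ dayspinner.gapto d='2166-02-05'
:: 45
$ dayspinner.pin d='2090-11-24'
:: 2090-11-24
$ dayspinner.mhop n='-24'
:: 2088-11-24
$ dayspinner.weekday
:: Wednesday
$ dayspinner.drift n='-294'
:: 2088-02-04
$ dayspinner.pin d='2139-03-19'
:: 2139-03-19
$ dayspinner.gapto d='2139-07-02'
:: 105
$ dayspinner.monthend
:: 2139-03-31
$ dayspinner.pin d='2170-03-14'
:: 2170-03-14
$ dayspinner.gapto d='2170-08-12'
:: 151
$ dayspinner.yearhop n='8'
:: 2178-03-14
$ dayspinner.pin d='1902-06-25'
:: 1902-06-25
$ dayspinner.mhop n='-20'
:: 1900-10-25
$ dayspinner.drift n='-79'
:: 1900-08-07
$ dayspinner.yearhop n='-9'
:: 1891-08-07


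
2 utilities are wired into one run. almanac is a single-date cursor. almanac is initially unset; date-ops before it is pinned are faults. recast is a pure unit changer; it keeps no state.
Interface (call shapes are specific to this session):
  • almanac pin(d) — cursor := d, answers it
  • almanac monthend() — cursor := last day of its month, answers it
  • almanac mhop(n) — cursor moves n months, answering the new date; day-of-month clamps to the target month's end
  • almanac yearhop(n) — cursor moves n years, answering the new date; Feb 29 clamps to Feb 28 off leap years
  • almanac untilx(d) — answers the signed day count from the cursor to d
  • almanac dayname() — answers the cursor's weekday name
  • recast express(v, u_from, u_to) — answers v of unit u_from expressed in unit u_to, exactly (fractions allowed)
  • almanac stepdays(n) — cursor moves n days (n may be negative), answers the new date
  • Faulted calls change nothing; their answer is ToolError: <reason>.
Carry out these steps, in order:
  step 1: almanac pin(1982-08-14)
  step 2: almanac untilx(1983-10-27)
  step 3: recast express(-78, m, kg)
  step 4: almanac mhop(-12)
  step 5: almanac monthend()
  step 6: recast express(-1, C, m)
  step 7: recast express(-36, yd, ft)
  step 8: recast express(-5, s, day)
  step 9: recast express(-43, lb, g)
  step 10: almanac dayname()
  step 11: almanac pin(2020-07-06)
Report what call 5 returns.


Answer: 1981-08-31

Derivation:
I invoke almanac pin on 1982-08-14: 1982-08-14.
I try almanac untilx on 1983-10-27, and see 439.
I use recast express on -78, m, kg, — result: ToolError: incompatible units.
Invoking almanac mhop on -12, which returns 1981-08-14.
Invoking almanac monthend: 1981-08-31.
Calling recast express on -1, C, m, giving ToolError: incompatible units.
Calling recast express on -36, yd, ft, yielding -108.
I call recast express on -5, s, day, and get -1/17280.
I call recast express on -43, lb, g, → -1950447191/100000.
Then almanac dayname, and see Monday.
I use almanac pin on 2020-07-06, and get 2020-07-06.


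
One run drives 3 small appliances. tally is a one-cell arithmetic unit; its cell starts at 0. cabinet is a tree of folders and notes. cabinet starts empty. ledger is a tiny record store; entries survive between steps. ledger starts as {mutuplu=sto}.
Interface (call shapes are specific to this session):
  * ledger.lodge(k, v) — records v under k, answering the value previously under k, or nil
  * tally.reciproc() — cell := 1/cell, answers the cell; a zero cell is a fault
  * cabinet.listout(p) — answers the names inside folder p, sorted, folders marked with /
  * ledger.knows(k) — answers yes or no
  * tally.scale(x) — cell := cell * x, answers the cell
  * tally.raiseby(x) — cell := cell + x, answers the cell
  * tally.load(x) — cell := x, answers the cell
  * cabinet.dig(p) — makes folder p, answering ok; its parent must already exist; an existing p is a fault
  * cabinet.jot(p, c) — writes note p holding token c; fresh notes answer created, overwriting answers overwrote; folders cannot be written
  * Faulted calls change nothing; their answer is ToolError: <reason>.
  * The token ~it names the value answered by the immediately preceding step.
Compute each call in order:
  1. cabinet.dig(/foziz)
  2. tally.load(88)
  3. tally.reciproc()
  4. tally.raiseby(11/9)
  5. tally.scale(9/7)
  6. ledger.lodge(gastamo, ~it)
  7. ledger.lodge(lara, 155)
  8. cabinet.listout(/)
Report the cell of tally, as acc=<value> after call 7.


% dig p=/foziz
  ok
% load x=88
  88
% reciproc
  1/88
% raiseby x=11/9
  977/792
% scale x=9/7
  977/616
% lodge k=gastamo v=~it
  nil
% lodge k=lara v=155
  nil
% listout p=/
  [foziz/]

Answer: acc=977/616


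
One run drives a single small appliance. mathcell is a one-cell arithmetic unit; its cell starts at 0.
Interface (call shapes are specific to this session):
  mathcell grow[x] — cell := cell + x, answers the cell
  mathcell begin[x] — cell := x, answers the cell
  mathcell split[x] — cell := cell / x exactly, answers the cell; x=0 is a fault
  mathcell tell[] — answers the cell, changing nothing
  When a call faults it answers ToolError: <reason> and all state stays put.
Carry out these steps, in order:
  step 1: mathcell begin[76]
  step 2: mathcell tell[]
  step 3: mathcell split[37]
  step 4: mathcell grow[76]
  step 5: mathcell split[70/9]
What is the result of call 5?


Answer: 12996/1295

Derivation:
Now I run mathcell begin on x→76, giving 76.
Calling mathcell tell: 76.
I invoke mathcell split on x→37: 76/37.
I run mathcell grow on x→76, yielding 2888/37.
Now I run mathcell split on x→70/9, — result: 12996/1295.


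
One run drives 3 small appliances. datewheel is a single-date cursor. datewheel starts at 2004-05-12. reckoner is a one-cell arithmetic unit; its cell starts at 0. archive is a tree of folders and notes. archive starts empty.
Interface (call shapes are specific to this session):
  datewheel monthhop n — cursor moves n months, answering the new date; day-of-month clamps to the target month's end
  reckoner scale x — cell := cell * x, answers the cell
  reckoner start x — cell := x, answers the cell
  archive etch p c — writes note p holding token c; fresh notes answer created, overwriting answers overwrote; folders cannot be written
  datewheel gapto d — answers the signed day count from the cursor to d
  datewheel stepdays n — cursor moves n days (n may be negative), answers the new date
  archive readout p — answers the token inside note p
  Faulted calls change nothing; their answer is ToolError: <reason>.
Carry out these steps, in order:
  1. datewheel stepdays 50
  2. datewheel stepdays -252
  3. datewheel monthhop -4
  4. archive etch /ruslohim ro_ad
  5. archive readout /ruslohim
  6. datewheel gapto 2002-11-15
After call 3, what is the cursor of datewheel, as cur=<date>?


Answer: cur=2003-06-23

Derivation:
Invoking datewheel stepdays on n='50', and get 2004-07-01.
I try datewheel stepdays on n='-252': 2003-10-23.
Now I run datewheel monthhop on n='-4', and get 2003-06-23.
Next I call archive etch on p='/ruslohim', c='ro_ad', → created.
Invoking archive readout on p='/ruslohim', giving ro_ad.
I use datewheel gapto on d='2002-11-15', — result: -220.


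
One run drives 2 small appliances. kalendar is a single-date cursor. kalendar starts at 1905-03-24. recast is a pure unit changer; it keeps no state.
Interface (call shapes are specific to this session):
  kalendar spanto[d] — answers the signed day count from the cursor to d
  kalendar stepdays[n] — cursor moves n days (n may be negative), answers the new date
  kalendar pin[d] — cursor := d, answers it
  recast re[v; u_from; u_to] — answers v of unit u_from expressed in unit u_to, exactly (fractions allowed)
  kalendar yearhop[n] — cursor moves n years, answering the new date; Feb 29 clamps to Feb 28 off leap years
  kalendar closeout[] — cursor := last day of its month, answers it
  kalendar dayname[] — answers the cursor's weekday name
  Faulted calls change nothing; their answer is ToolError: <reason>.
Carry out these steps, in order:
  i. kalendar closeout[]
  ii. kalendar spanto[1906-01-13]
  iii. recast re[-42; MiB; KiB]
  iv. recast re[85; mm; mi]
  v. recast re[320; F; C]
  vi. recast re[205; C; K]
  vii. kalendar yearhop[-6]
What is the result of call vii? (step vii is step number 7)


Answer: 1899-03-31

Derivation:
Invoking kalendar closeout(), yielding 1905-03-31.
I try kalendar spanto on d→1906-01-13, and see 288.
Now I run recast re on v→-42, u_from→MiB, u_to→KiB, and see -43008.
Calling recast re on v→85, u_from→mm, u_to→mi, and see 85/1609344.
Then recast re on v→320, u_from→F, u_to→C: 160.
Invoking recast re on v→205, u_from→C, u_to→K: 9563/20.
I run kalendar yearhop on n→-6, — result: 1899-03-31.


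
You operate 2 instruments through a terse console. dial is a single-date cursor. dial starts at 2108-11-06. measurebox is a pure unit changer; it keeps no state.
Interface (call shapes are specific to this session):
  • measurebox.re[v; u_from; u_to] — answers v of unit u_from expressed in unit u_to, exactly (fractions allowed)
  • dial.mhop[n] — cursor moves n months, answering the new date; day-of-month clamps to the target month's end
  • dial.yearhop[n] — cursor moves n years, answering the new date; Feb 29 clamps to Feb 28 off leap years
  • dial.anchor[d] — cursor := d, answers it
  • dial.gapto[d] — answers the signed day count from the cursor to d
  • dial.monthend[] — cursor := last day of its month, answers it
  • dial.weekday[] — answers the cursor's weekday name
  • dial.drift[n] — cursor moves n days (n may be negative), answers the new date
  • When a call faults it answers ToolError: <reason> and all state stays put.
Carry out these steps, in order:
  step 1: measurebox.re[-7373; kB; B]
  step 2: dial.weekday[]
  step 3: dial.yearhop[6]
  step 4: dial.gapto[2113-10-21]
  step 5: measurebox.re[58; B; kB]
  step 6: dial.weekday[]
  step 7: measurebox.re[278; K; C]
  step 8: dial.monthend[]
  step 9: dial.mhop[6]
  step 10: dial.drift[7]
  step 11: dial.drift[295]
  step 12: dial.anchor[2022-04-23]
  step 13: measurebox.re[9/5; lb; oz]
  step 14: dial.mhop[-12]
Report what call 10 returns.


Using measurebox.re on v='-7373', u_from='kB', u_to='B', yielding -7373000.
I invoke dial.weekday(), → Tuesday.
Now I run dial.yearhop on n='6', yielding 2114-11-06.
Then dial.gapto on d='2113-10-21', yielding -381.
Using measurebox.re on v='58', u_from='B', u_to='kB', yielding 29/500.
Using dial.weekday, and see Tuesday.
I invoke measurebox.re on v='278', u_from='K', u_to='C', giving 97/20.
Calling dial.monthend, which returns 2114-11-30.
Next I call dial.mhop on n='6', giving 2115-05-30.
Then dial.drift on n='7', — result: 2115-06-06.
I use dial.drift on n='295', and see 2116-03-27.
Now I run dial.anchor on d='2022-04-23', and get 2022-04-23.
Now I run measurebox.re on v='9/5', u_from='lb', u_to='oz', → 144/5.
I invoke dial.mhop on n='-12', which returns 2021-04-23.

Answer: 2115-06-06


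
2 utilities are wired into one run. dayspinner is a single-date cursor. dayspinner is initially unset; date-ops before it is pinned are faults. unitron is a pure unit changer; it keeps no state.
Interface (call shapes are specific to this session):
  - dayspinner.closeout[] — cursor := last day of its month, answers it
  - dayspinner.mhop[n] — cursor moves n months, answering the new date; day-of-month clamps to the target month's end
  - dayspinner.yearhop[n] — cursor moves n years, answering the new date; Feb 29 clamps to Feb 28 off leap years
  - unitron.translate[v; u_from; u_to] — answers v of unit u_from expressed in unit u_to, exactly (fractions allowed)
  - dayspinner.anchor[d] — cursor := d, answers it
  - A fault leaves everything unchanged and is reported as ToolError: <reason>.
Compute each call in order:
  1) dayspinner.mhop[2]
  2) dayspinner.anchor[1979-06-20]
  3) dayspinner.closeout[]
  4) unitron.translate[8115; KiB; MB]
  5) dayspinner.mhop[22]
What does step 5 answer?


% mhop 2
  ToolError: no date set
% anchor 1979-06-20
  1979-06-20
% closeout
  1979-06-30
% translate 8115 KiB MB
  25968/3125
% mhop 22
  1981-04-30

Answer: 1981-04-30


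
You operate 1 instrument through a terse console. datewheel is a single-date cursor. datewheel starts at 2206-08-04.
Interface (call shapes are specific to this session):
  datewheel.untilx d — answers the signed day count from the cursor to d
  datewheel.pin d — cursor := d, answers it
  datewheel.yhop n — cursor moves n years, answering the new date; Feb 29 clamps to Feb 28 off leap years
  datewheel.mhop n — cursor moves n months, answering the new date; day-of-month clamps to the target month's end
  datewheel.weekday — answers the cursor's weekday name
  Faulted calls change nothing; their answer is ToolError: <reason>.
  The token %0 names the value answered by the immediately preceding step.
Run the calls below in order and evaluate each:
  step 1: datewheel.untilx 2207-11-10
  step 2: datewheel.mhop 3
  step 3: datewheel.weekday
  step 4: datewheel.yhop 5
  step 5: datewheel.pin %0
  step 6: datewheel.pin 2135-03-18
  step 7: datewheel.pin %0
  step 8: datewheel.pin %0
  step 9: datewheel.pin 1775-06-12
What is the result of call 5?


Answer: 2211-11-04

Derivation:
==> datewheel.untilx(d='2207-11-10')
<== 463
==> datewheel.mhop(n='3')
<== 2206-11-04
==> datewheel.weekday()
<== Tuesday
==> datewheel.yhop(n='5')
<== 2211-11-04
==> datewheel.pin(d='%0')
<== 2211-11-04
==> datewheel.pin(d='2135-03-18')
<== 2135-03-18
==> datewheel.pin(d='%0')
<== 2135-03-18
==> datewheel.pin(d='%0')
<== 2135-03-18
==> datewheel.pin(d='1775-06-12')
<== 1775-06-12


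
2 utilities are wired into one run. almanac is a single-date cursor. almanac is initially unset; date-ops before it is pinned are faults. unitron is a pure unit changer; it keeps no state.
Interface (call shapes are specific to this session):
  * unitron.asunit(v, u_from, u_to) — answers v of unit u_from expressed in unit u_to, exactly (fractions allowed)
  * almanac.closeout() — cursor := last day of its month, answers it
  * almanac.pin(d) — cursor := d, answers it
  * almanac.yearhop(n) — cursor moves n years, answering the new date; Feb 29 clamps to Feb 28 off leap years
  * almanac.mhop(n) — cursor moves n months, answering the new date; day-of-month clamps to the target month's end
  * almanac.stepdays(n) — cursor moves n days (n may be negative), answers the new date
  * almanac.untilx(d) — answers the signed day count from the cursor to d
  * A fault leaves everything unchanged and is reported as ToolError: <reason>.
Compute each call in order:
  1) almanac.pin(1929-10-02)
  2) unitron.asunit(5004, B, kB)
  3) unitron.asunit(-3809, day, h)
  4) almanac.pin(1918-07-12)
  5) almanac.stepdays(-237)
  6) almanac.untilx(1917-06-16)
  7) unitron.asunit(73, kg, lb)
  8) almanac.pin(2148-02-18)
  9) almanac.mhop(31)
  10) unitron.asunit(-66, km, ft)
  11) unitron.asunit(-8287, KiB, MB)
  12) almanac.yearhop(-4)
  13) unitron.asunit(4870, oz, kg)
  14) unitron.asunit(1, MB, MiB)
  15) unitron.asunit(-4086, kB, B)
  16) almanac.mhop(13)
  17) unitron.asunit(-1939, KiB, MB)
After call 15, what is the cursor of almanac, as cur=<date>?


Answer: cur=2146-09-18

Derivation:
[in] pin d→1929-10-02
[out] 1929-10-02
[in] asunit v→5004 u_from→B u_to→kB
[out] 1251/250
[in] asunit v→-3809 u_from→day u_to→h
[out] -91416
[in] pin d→1918-07-12
[out] 1918-07-12
[in] stepdays n→-237
[out] 1917-11-17
[in] untilx d→1917-06-16
[out] -154
[in] asunit v→73 u_from→kg u_to→lb
[out] 7300000000/45359237
[in] pin d→2148-02-18
[out] 2148-02-18
[in] mhop n→31
[out] 2150-09-18
[in] asunit v→-66 u_from→km u_to→ft
[out] -27500000/127
[in] asunit v→-8287 u_from→KiB u_to→MB
[out] -132592/15625
[in] yearhop n→-4
[out] 2146-09-18
[in] asunit v→4870 u_from→oz u_to→kg
[out] 22089948419/160000000
[in] asunit v→1 u_from→MB u_to→MiB
[out] 15625/16384
[in] asunit v→-4086 u_from→kB u_to→B
[out] -4086000
[in] mhop n→13
[out] 2147-10-18
[in] asunit v→-1939 u_from→KiB u_to→MB
[out] -31024/15625


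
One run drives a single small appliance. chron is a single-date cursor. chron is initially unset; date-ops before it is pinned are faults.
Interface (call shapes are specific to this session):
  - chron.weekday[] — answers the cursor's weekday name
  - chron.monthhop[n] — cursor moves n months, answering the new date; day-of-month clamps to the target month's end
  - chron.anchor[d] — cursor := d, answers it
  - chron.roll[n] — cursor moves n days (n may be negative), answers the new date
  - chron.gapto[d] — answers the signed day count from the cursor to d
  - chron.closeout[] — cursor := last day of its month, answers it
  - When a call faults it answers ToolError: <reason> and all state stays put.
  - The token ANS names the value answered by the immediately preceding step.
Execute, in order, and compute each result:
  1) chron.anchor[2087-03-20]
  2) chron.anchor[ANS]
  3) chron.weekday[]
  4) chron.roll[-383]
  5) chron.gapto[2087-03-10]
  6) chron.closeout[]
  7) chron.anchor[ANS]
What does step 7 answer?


Answer: 2086-03-31

Derivation:
Using chron.anchor with d: 2087-03-20, yielding 2087-03-20.
I use chron.anchor with d: ANS, which returns 2087-03-20.
Next I call chron.weekday(), yielding Thursday.
I call chron.roll with n: -383, giving 2086-03-02.
Calling chron.gapto with d: 2087-03-10, which returns 373.
Using chron.closeout(), → 2086-03-31.
Calling chron.anchor with d: ANS, and observe 2086-03-31.


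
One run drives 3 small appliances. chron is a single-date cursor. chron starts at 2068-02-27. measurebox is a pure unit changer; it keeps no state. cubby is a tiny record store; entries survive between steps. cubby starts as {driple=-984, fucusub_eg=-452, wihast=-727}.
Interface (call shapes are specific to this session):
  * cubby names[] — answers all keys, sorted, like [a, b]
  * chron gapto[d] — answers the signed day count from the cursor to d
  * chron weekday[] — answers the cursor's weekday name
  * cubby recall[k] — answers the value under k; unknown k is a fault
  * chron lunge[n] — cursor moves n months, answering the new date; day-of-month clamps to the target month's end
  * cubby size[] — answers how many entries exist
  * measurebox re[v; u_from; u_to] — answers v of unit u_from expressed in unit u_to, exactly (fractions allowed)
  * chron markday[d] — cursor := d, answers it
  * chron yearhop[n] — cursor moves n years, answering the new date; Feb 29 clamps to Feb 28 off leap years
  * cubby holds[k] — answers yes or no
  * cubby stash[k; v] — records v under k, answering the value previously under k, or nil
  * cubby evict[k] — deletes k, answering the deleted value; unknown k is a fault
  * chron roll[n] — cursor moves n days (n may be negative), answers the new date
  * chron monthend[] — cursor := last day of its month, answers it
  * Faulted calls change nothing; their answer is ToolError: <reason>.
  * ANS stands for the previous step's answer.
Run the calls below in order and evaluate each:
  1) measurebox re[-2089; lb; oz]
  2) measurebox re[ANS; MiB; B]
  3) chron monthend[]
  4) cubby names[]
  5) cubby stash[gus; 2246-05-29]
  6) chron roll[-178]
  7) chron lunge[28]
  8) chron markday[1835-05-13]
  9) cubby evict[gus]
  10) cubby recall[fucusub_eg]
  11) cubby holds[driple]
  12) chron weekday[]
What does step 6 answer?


-- measurebox re(v→-2089, u_from→lb, u_to→oz) ~> -33424
-- measurebox re(v→ANS, u_from→MiB, u_to→B) ~> -35047604224
-- chron monthend() ~> 2068-02-29
-- cubby names() ~> [driple, fucusub_eg, wihast]
-- cubby stash(k→gus, v→2246-05-29) ~> nil
-- chron roll(n→-178) ~> 2067-09-04
-- chron lunge(n→28) ~> 2070-01-04
-- chron markday(d→1835-05-13) ~> 1835-05-13
-- cubby evict(k→gus) ~> 2246-05-29
-- cubby recall(k→fucusub_eg) ~> -452
-- cubby holds(k→driple) ~> yes
-- chron weekday() ~> Wednesday

Answer: 2067-09-04


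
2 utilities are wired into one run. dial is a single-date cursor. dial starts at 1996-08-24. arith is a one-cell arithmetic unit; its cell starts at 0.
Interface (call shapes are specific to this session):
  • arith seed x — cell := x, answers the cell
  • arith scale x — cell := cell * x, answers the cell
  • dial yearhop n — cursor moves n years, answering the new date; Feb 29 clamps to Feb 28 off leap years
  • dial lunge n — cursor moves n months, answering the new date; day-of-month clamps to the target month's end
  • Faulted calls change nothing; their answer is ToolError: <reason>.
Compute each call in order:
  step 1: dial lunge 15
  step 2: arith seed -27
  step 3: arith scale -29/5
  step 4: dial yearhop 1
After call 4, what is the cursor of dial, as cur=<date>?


Step: dial lunge[n=15]
Result: 1997-11-24
Step: arith seed[x=-27]
Result: -27
Step: arith scale[x=-29/5]
Result: 783/5
Step: dial yearhop[n=1]
Result: 1998-11-24

Answer: cur=1998-11-24
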